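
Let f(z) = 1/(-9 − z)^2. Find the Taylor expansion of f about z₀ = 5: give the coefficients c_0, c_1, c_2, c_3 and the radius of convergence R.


Let w = z − z₀, so z = z₀ + w.
Then -9 − z = -9 − (z₀ + w) = (-9 − z₀) − w = -14 − w.
f(z) = 1/(-14 − w)^2 = (1/(-14)^2) · (1 − w/(-14))^{−2}.
By the binomial series (1−u)^{−2} = Σ_{n≥0} C(n+1, 1) u^n for |u|<1, with u = w/(-14):
  c_n = C(n+1, 1) / (-14)^(n+2).
  c_0 = 1/(-14)^2 = 1/196.
  c_1 = 2/(-14)^3 = -1/1372.
  c_2 = 3/(-14)^4 = 3/38416.
  c_3 = 4/(-14)^5 = -1/134456.
The series is valid for |w/d| < 1, i.e. |z − z₀| < |d|.
Radius of convergence: R = |-9 − z₀| = |-14| = 14 (distance from z₀ to the singularity z = -9).

c_0 = 1/196, c_1 = -1/1372, c_2 = 3/38416, c_3 = -1/134456; R = 14.


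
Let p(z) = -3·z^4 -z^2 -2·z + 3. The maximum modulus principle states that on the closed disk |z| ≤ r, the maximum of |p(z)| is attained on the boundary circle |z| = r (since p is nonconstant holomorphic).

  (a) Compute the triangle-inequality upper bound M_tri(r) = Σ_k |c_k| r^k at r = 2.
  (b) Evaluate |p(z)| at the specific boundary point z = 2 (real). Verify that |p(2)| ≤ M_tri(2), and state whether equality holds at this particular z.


Coefficients: c_0 = 3, c_1 = -2, c_2 = -1, c_3 = 0, c_4 = -3. Radius r = 2.
Part (a). Triangle bound: M_tri(r) = Σ_k |c_k| r^k
  = |3|·2^0 + |-2|·2^1 + |-1|·2^2 + |0|·2^3 + |-3|·2^4
  = 3 + 4 + 4 + 0 + 48 = 59.
This bounds M(r) := max_{|z|=r} |p(z)| from above; equality holds iff all terms c_k z^k can be made to align in phase at a single z on |z|=r.
Part (b). At z = 2 (real, on the circle |z| = r):
  p(2) = (3)·2^0 + (-2)·2^1 + (-1)·2^2 + (0)·2^3 + (-3)·2^4 = -53.
  |p(2)| = 53.
Check: |p(2)| = 53 ≤ 59 = M_tri(2). ✓ Equality does not hold at z = 2 (the coefficients have mixed signs, so the terms do not all align in phase there).

M_tri(2) = 59; |p(2)| = 53; equality at z=2: no.


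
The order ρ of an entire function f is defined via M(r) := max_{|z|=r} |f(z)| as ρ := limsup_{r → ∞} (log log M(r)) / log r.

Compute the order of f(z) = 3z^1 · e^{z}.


M(r) = max_{|z|=r} |3|·|z|^1·|e^{z}| = 3·r^1 · e^{1r^1} (the factors attain their maxima compatibly on |z|=r). Then log M(r) = log 3 + 1·log r + 1r^1, dominated by the last term, so log log M(r) ~ 1·log r. The polynomial factor 3z^1 contributes only a log r term and does not affect the order. ρ = 1.
Therefore ρ = 1.

Order ρ = 1.


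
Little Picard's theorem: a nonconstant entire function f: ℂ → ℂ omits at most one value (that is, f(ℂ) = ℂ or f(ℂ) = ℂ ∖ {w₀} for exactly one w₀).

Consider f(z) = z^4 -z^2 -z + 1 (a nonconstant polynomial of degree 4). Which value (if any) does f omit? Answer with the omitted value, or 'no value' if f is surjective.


Little Picard bounds the complement of f(ℂ) to at most one point.
For every w ∈ ℂ, the equation p(z) − w = 0 is a nonconstant polynomial in z and hence has at least one root by the fundamental theorem of algebra. So p is surjective onto ℂ, omitting no value.

Omitted value: no value.


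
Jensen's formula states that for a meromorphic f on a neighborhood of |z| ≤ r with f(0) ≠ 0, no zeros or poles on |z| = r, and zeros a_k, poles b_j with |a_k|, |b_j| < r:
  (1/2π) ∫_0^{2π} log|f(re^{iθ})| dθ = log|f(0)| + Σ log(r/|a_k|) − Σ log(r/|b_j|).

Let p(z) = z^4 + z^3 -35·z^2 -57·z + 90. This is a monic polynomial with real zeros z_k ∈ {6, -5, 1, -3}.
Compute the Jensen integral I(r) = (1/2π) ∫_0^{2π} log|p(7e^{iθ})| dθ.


Zeros: -5, -3, 1, 6; r = 7.
Inside |z| < r: -5, -3, 1, 6. Outside (|z| ≥ r): ∅.
p(0) = 90, so log|p(0)| = log(90) = 4.4998.
Apply Jensen: I(r) = log|p(0)| + Σ_k log(r/|z_k|), summed over zeros inside |z| < r.
  log(r/|z_k|) for z_k = 6: log(7/6) = 0.1542
  log(r/|z_k|) for z_k = -5: log(7/5) = 0.3365
  log(r/|z_k|) for z_k = 1: log(7/1) = 1.9459
  log(r/|z_k|) for z_k = -3: log(7/3) = 0.8473
Sum over inside zeros: 3.2838.
I(r) = log|p(0)| + (inside sum) = 4.4998 + 3.2838 = 7.7836.
Closed form (all zeros inside, monic): I(r) = n·log(r) = 4·log(7) = 7.7836. ✓

I(r) ≈ 7.7836.


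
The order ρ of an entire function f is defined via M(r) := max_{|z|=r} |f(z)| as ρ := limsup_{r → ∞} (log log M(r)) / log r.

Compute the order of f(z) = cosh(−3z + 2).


cosh(w) is a linear combination of e^{iw} and e^{−iw} (or e^w, e^{−w} in the hyperbolic case), so |cosh(w)| ≤ e^{|w|}. With w = −3z + 2, |w| ≤ 3|z| + 2 = 3r + 2 on |z| = r, giving M(r) ≤ e^{3r + 2}, so ρ ≤ 1. On a suitable ray (z = it for sin/cos; z = t for sinh/cosh, t real → ∞), |cosh(−3z + 2)| grows like e^{3|t|}/2, so ρ ≥ 1. Hence ρ = 1.
Therefore ρ = 1.

Order ρ = 1.


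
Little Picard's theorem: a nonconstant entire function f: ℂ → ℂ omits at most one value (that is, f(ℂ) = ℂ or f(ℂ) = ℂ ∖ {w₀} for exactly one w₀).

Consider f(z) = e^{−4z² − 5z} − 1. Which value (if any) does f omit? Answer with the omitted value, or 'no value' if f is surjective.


Little Picard bounds the complement of f(ℂ) to at most one point.
The exponent g(z) = −4z² − 5z is a nonconstant polynomial, hence surjective onto ℂ. So e^{g(z)} takes every value in {e^w : w ∈ ℂ} = ℂ ∖ {0}. Adding -1 shifts the range to ℂ ∖ {-1}. f omits exactly -1.

Omitted value: -1.


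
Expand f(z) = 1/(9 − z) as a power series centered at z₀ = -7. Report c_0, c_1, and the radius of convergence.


Let w = z − z₀, so z = z₀ + w.
Then 9 − z = 9 − (z₀ + w) = (9 − z₀) − w = 16 − w.
f(z) = 1/(16 − w) = (1/(16)) · 1/(1 − w/(16)) = Σ_{n≥0} w^n / (16)^(n+1).
So c_n = 1/(16)^(n+1):
  c_0 = 1/(16)^1 = 1/16.
  c_1 = 1/(16)^2 = 1/256.
The series is valid for |w/d| < 1, i.e. |z − z₀| < |d|.
Radius of convergence: R = |9 − z₀| = |16| = 16 (distance from z₀ to the singularity z = 9).

c_0 = 1/16, c_1 = 1/256; R = 16.


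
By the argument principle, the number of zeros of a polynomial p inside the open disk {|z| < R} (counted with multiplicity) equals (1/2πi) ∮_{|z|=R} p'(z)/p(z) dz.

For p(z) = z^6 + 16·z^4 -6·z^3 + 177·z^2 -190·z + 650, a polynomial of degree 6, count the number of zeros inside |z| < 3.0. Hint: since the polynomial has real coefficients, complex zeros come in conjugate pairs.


The zeros of p are: (-2 + 3i), (-2 - 3i), (1 + 2i), (1 - 2i), (1 + 3i), (1 - 3i).
Their magnitudes are: 3.606, 3.606, 2.236, 2.236, 3.162, 3.162.
Zeros with |z| < R = 3.0: (1 + 2i), (1 - 2i).
Count = 2.
By the argument principle, (1/2πi) ∮_{|z|=R} p'(z)/p(z) dz equals exactly this count.

Number of zeros inside |z| < 3.0: 2.


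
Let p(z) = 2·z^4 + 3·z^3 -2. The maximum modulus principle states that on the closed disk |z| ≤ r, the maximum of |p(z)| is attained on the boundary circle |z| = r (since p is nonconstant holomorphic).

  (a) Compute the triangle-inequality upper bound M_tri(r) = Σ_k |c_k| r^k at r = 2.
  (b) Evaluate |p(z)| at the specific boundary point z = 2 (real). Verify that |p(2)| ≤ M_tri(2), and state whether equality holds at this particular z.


Coefficients: c_0 = -2, c_1 = 0, c_2 = 0, c_3 = 3, c_4 = 2. Radius r = 2.
Part (a). Triangle bound: M_tri(r) = Σ_k |c_k| r^k
  = |-2|·2^0 + |0|·2^1 + |0|·2^2 + |3|·2^3 + |2|·2^4
  = 2 + 0 + 0 + 24 + 32 = 58.
This bounds M(r) := max_{|z|=r} |p(z)| from above; equality holds iff all terms c_k z^k can be made to align in phase at a single z on |z|=r.
Part (b). At z = 2 (real, on the circle |z| = r):
  p(2) = (-2)·2^0 + (0)·2^1 + (0)·2^2 + (3)·2^3 + (2)·2^4 = 54.
  |p(2)| = 54.
Check: |p(2)| = 54 ≤ 58 = M_tri(2). ✓ Equality does not hold at z = 2 (the coefficients have mixed signs, so the terms do not all align in phase there).

M_tri(2) = 58; |p(2)| = 54; equality at z=2: no.


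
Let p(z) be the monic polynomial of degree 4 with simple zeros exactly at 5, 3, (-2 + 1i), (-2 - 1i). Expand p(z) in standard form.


The polynomial is p(z) = ∏_{α ∈ S} (z − α), where S = {5, 3, (-2 + 1i), (-2 - 1i)}.
Expanding the product yields: p(z) = z^4 -4·z^3 -12·z^2 + 20·z + 75.
Note conjugate pairs combine to real quadratics: (z − (-2+1i))(z − (-2−1i)) = z² + 4z + 5.
The resulting polynomial has degree 4 and real coefficients as required.

p(z) = z^4 -4·z^3 -12·z^2 + 20·z + 75.


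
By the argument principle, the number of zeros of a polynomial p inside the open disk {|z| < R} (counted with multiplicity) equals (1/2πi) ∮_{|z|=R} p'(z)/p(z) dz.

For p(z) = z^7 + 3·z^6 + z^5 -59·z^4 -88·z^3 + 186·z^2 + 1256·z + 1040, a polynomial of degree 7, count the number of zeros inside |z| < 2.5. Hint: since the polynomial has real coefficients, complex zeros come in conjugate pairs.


The zeros of p are: (-2 + 2i), (-2 - 2i), (3 + 1i), (3 - 1i), (-2 + 3i), (-2 - 3i), -1.
Their magnitudes are: 2.828, 2.828, 3.162, 3.162, 3.606, 3.606, 1.
Zeros with |z| < R = 2.5: -1.
Count = 1.
By the argument principle, (1/2πi) ∮_{|z|=R} p'(z)/p(z) dz equals exactly this count.

Number of zeros inside |z| < 2.5: 1.


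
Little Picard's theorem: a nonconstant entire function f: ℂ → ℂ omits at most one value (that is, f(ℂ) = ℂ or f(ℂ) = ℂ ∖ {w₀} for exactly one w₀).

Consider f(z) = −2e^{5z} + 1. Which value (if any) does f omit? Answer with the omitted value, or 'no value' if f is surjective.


Little Picard bounds the complement of f(ℂ) to at most one point.
e^{5z} is never zero on ℂ, so -2·e^{5z} takes every value in ℂ ∖ {0}. Adding 1 shifts the range to ℂ ∖ {1}. Thus f omits exactly the value 1.

Omitted value: 1.


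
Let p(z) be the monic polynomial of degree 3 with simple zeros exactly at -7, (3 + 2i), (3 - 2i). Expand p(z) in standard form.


The polynomial is p(z) = ∏_{α ∈ S} (z − α), where S = {-7, (3 + 2i), (3 - 2i)}.
Expanding the product yields: p(z) = z^3 + z^2 -29·z + 91.
Note conjugate pairs combine to real quadratics: (z − (3+2i))(z − (3−2i)) = z² − 6z + 13.
The resulting polynomial has degree 3 and real coefficients as required.

p(z) = z^3 + z^2 -29·z + 91.


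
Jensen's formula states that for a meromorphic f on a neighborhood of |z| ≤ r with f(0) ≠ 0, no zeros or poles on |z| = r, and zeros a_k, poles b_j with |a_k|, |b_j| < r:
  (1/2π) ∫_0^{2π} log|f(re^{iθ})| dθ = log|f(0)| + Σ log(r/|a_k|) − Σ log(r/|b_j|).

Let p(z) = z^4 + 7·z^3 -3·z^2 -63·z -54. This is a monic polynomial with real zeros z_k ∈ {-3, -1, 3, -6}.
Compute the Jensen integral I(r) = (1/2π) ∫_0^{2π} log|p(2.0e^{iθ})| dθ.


Zeros: -6, -3, -1, 3; r = 2.0.
Inside |z| < r: -1. Outside (|z| ≥ r): -6, -3, 3.
p(0) = -54, so log|p(0)| = log(54) = 3.9890.
Apply Jensen: I(r) = log|p(0)| + Σ_k log(r/|z_k|), summed over zeros inside |z| < r.
  log(r/|z_k|) for z_k = -1: log(2.0/1) = 0.6931
  Outside zeros (-6, -3, 3) contribute nothing to the Jensen sum.
Sum over inside zeros: 0.6931.
I(r) = log|p(0)| + (inside sum) = 3.9890 + 0.6931 = 4.6821.
Note: since some zeros are outside |z| ≤ r, the simplified n·log(r) form does NOT apply — only the inside zeros contribute.

I(r) ≈ 4.6821.


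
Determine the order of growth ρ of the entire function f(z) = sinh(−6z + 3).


sinh(w) is a linear combination of e^{iw} and e^{−iw} (or e^w, e^{−w} in the hyperbolic case), so |sinh(w)| ≤ e^{|w|}. With w = −6z + 3, |w| ≤ 6|z| + 3 = 6r + 3 on |z| = r, giving M(r) ≤ e^{6r + 3}, so ρ ≤ 1. On a suitable ray (z = it for sin/cos; z = t for sinh/cosh, t real → ∞), |sinh(−6z + 3)| grows like e^{6|t|}/2, so ρ ≥ 1. Hence ρ = 1.
Therefore ρ = 1.

Order ρ = 1.


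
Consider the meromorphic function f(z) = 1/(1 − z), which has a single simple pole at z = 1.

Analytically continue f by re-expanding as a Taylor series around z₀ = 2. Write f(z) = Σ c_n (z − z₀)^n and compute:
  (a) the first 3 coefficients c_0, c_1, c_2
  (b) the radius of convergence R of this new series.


Let w = z − z₀, so z = z₀ + w.
Then 1 − z = 1 − (z₀ + w) = (1 − z₀) − w = -1 − w.
f(z) = 1/(-1 − w) = (1/(-1)) · 1/(1 − w/(-1)) = Σ_{n≥0} w^n / (-1)^(n+1).
So c_n = 1/(-1)^(n+1):
  c_0 = 1/(-1)^1 = -1.
  c_1 = 1/(-1)^2 = 1.
  c_2 = 1/(-1)^3 = -1.
The series is valid for |w/d| < 1, i.e. |z − z₀| < |d|.
Radius of convergence: R = |1 − z₀| = |-1| = 1 (distance from z₀ to the singularity z = 1).

c_0 = -1, c_1 = 1, c_2 = -1; R = 1.


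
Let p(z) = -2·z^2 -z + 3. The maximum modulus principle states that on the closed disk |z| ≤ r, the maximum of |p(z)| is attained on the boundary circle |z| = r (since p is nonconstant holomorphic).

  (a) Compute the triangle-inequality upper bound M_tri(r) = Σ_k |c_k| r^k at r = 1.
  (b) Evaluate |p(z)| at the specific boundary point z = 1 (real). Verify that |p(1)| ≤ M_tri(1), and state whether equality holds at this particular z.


Coefficients: c_0 = 3, c_1 = -1, c_2 = -2. Radius r = 1.
Part (a). Triangle bound: M_tri(r) = Σ_k |c_k| r^k
  = |3|·1^0 + |-1|·1^1 + |-2|·1^2
  = 3 + 1 + 2 = 6.
This bounds M(r) := max_{|z|=r} |p(z)| from above; equality holds iff all terms c_k z^k can be made to align in phase at a single z on |z|=r.
Part (b). At z = 1 (real, on the circle |z| = r):
  p(1) = (3)·1^0 + (-1)·1^1 + (-2)·1^2 = 0.
  |p(1)| = 0.
Check: |p(1)| = 0 ≤ 6 = M_tri(1). ✓ Equality does not hold at z = 1 (the coefficients have mixed signs, so the terms do not all align in phase there).

M_tri(1) = 6; |p(1)| = 0; equality at z=1: no.


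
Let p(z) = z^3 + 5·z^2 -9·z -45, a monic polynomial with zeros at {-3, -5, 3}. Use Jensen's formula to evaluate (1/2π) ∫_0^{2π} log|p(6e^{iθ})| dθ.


Zeros: -5, -3, 3; r = 6.
Inside |z| < r: -5, -3, 3. Outside (|z| ≥ r): ∅.
p(0) = -45, so log|p(0)| = log(45) = 3.8067.
Apply Jensen: I(r) = log|p(0)| + Σ_k log(r/|z_k|), summed over zeros inside |z| < r.
  log(r/|z_k|) for z_k = -3: log(6/3) = 0.6931
  log(r/|z_k|) for z_k = -5: log(6/5) = 0.1823
  log(r/|z_k|) for z_k = 3: log(6/3) = 0.6931
Sum over inside zeros: 1.5686.
I(r) = log|p(0)| + (inside sum) = 3.8067 + 1.5686 = 5.3753.
Closed form (all zeros inside, monic): I(r) = n·log(r) = 3·log(6) = 5.3753. ✓

I(r) ≈ 5.3753.


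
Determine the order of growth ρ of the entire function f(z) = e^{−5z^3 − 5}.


|e^{−5z^3 − 5}| = e^{Re(-5·z^3) + -5} ≤ e^{5|z|^3 + -5} = e^{5r^3 + -5} on |z| = r, so ρ ≤ 3. Choosing z on |z|=r so that -5·z^3 is real positive (always possible by picking arg z appropriately) gives |f(z)| = e^{5r^3 + -5}, matching the bound. The additive constant -5 does not affect log log M(r) ~ 3·log r. Hence ρ = 3.
Therefore ρ = 3.

Order ρ = 3.


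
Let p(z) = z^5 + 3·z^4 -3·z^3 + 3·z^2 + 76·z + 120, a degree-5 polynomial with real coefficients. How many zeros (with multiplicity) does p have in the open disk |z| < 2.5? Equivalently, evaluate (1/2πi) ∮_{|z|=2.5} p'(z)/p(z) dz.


The zeros of p are: -3, (-2 + 1i), (-2 - 1i), (2 + 2i), (2 - 2i).
Their magnitudes are: 3, 2.236, 2.236, 2.828, 2.828.
Zeros with |z| < R = 2.5: (-2 + 1i), (-2 - 1i).
Count = 2.
By the argument principle, (1/2πi) ∮_{|z|=R} p'(z)/p(z) dz equals exactly this count.

Number of zeros inside |z| < 2.5: 2.


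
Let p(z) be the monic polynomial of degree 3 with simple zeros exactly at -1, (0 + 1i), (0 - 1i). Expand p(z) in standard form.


The polynomial is p(z) = ∏_{α ∈ S} (z − α), where S = {-1, (0 + 1i), (0 - 1i)}.
Expanding the product yields: p(z) = z^3 + z^2 + z + 1.
Note conjugate pairs combine to real quadratics: (z − (0+1i))(z − (0−1i)) = z² + 1.
The resulting polynomial has degree 3 and real coefficients as required.

p(z) = z^3 + z^2 + z + 1.


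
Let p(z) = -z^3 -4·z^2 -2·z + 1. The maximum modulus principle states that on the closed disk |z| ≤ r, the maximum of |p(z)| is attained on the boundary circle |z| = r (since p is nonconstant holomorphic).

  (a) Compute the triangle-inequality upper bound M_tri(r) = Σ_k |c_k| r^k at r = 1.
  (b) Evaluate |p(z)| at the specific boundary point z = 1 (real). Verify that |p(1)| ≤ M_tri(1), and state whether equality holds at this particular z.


Coefficients: c_0 = 1, c_1 = -2, c_2 = -4, c_3 = -1. Radius r = 1.
Part (a). Triangle bound: M_tri(r) = Σ_k |c_k| r^k
  = |1|·1^0 + |-2|·1^1 + |-4|·1^2 + |-1|·1^3
  = 1 + 2 + 4 + 1 = 8.
This bounds M(r) := max_{|z|=r} |p(z)| from above; equality holds iff all terms c_k z^k can be made to align in phase at a single z on |z|=r.
Part (b). At z = 1 (real, on the circle |z| = r):
  p(1) = (1)·1^0 + (-2)·1^1 + (-4)·1^2 + (-1)·1^3 = -6.
  |p(1)| = 6.
Check: |p(1)| = 6 ≤ 8 = M_tri(1). ✓ Equality does not hold at z = 1 (the coefficients have mixed signs, so the terms do not all align in phase there).

M_tri(1) = 8; |p(1)| = 6; equality at z=1: no.


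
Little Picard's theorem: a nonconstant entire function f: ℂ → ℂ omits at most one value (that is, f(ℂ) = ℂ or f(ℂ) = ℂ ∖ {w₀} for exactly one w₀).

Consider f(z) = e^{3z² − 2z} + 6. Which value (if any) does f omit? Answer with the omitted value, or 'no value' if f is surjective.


Little Picard bounds the complement of f(ℂ) to at most one point.
The exponent g(z) = 3z² − 2z is a nonconstant polynomial, hence surjective onto ℂ. So e^{g(z)} takes every value in {e^w : w ∈ ℂ} = ℂ ∖ {0}. Adding 6 shifts the range to ℂ ∖ {6}. f omits exactly 6.

Omitted value: 6.


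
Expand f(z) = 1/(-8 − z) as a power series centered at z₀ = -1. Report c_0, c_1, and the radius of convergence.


Let w = z − z₀, so z = z₀ + w.
Then -8 − z = -8 − (z₀ + w) = (-8 − z₀) − w = -7 − w.
f(z) = 1/(-7 − w) = (1/(-7)) · 1/(1 − w/(-7)) = Σ_{n≥0} w^n / (-7)^(n+1).
So c_n = 1/(-7)^(n+1):
  c_0 = 1/(-7)^1 = -1/7.
  c_1 = 1/(-7)^2 = 1/49.
The series is valid for |w/d| < 1, i.e. |z − z₀| < |d|.
Radius of convergence: R = |-8 − z₀| = |-7| = 7 (distance from z₀ to the singularity z = -8).

c_0 = -1/7, c_1 = 1/49; R = 7.


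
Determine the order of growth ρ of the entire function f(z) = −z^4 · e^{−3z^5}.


M(r) = max_{|z|=r} |-1|·|z|^4·|e^{−3z^5}| = 1·r^4 · e^{3r^5} (the factors attain their maxima compatibly on |z|=r). Then log M(r) = log 1 + 4·log r + 3r^5, dominated by the last term, so log log M(r) ~ 5·log r. The polynomial factor -1z^4 contributes only a log r term and does not affect the order. ρ = 5.
Therefore ρ = 5.

Order ρ = 5.


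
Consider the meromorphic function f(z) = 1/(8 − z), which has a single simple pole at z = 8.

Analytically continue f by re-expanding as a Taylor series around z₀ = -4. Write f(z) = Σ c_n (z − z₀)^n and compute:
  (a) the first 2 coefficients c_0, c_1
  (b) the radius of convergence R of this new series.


Let w = z − z₀, so z = z₀ + w.
Then 8 − z = 8 − (z₀ + w) = (8 − z₀) − w = 12 − w.
f(z) = 1/(12 − w) = (1/(12)) · 1/(1 − w/(12)) = Σ_{n≥0} w^n / (12)^(n+1).
So c_n = 1/(12)^(n+1):
  c_0 = 1/(12)^1 = 1/12.
  c_1 = 1/(12)^2 = 1/144.
The series is valid for |w/d| < 1, i.e. |z − z₀| < |d|.
Radius of convergence: R = |8 − z₀| = |12| = 12 (distance from z₀ to the singularity z = 8).

c_0 = 1/12, c_1 = 1/144; R = 12.


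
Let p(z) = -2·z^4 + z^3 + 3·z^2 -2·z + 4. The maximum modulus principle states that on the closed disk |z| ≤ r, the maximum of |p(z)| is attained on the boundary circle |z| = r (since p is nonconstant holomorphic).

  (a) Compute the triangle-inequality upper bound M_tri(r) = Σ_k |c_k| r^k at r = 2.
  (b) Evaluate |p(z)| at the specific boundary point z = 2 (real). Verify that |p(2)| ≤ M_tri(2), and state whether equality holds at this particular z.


Coefficients: c_0 = 4, c_1 = -2, c_2 = 3, c_3 = 1, c_4 = -2. Radius r = 2.
Part (a). Triangle bound: M_tri(r) = Σ_k |c_k| r^k
  = |4|·2^0 + |-2|·2^1 + |3|·2^2 + |1|·2^3 + |-2|·2^4
  = 4 + 4 + 12 + 8 + 32 = 60.
This bounds M(r) := max_{|z|=r} |p(z)| from above; equality holds iff all terms c_k z^k can be made to align in phase at a single z on |z|=r.
Part (b). At z = 2 (real, on the circle |z| = r):
  p(2) = (4)·2^0 + (-2)·2^1 + (3)·2^2 + (1)·2^3 + (-2)·2^4 = -12.
  |p(2)| = 12.
Check: |p(2)| = 12 ≤ 60 = M_tri(2). ✓ Equality does not hold at z = 2 (the coefficients have mixed signs, so the terms do not all align in phase there).

M_tri(2) = 60; |p(2)| = 12; equality at z=2: no.


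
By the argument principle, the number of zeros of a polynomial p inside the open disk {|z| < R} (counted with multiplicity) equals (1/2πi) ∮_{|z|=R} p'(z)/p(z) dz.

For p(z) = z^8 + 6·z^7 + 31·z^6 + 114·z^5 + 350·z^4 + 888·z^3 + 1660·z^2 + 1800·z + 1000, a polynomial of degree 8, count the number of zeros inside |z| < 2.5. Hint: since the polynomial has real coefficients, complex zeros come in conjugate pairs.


The zeros of p are: (1 + 3i), (1 - 3i), (-2 + 1i), (-2 - 1i), (-1 + 3i), (-1 - 3i), (-1 + 1i), (-1 - 1i).
Their magnitudes are: 3.162, 3.162, 2.236, 2.236, 3.162, 3.162, 1.414, 1.414.
Zeros with |z| < R = 2.5: (-2 + 1i), (-2 - 1i), (-1 + 1i), (-1 - 1i).
Count = 4.
By the argument principle, (1/2πi) ∮_{|z|=R} p'(z)/p(z) dz equals exactly this count.

Number of zeros inside |z| < 2.5: 4.


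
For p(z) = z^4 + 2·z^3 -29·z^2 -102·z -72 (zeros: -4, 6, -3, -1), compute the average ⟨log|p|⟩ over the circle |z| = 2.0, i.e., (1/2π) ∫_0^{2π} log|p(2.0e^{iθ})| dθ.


Zeros: -4, -3, -1, 6; r = 2.0.
Inside |z| < r: -1. Outside (|z| ≥ r): -4, -3, 6.
p(0) = -72, so log|p(0)| = log(72) = 4.2767.
Apply Jensen: I(r) = log|p(0)| + Σ_k log(r/|z_k|), summed over zeros inside |z| < r.
  log(r/|z_k|) for z_k = -1: log(2.0/1) = 0.6931
  Outside zeros (-4, -3, 6) contribute nothing to the Jensen sum.
Sum over inside zeros: 0.6931.
I(r) = log|p(0)| + (inside sum) = 4.2767 + 0.6931 = 4.9698.
Note: since some zeros are outside |z| ≤ r, the simplified n·log(r) form does NOT apply — only the inside zeros contribute.

I(r) ≈ 4.9698.


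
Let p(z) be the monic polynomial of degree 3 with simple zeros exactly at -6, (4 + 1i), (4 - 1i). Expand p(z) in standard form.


The polynomial is p(z) = ∏_{α ∈ S} (z − α), where S = {-6, (4 + 1i), (4 - 1i)}.
Expanding the product yields: p(z) = z^3 -2·z^2 -31·z + 102.
Note conjugate pairs combine to real quadratics: (z − (4+1i))(z − (4−1i)) = z² − 8z + 17.
The resulting polynomial has degree 3 and real coefficients as required.

p(z) = z^3 -2·z^2 -31·z + 102.


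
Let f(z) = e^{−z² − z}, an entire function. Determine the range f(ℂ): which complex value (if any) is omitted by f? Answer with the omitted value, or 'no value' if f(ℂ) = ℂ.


Little Picard bounds the complement of f(ℂ) to at most one point.
The exponent g(z) = −z² − z is a nonconstant polynomial, hence surjective onto ℂ. So e^{g(z)} takes every value in {e^w : w ∈ ℂ} = ℂ ∖ {0}. Adding 0 shifts the range to ℂ ∖ {0}. f omits exactly 0.

Omitted value: 0.


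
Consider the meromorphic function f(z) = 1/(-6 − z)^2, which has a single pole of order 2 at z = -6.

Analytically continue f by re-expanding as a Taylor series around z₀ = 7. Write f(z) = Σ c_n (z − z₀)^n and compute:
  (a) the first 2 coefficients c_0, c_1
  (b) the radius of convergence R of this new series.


Let w = z − z₀, so z = z₀ + w.
Then -6 − z = -6 − (z₀ + w) = (-6 − z₀) − w = -13 − w.
f(z) = 1/(-13 − w)^2 = (1/(-13)^2) · (1 − w/(-13))^{−2}.
By the binomial series (1−u)^{−2} = Σ_{n≥0} C(n+1, 1) u^n for |u|<1, with u = w/(-13):
  c_n = C(n+1, 1) / (-13)^(n+2).
  c_0 = 1/(-13)^2 = 1/169.
  c_1 = 2/(-13)^3 = -2/2197.
The series is valid for |w/d| < 1, i.e. |z − z₀| < |d|.
Radius of convergence: R = |-6 − z₀| = |-13| = 13 (distance from z₀ to the singularity z = -6).

c_0 = 1/169, c_1 = -2/2197; R = 13.


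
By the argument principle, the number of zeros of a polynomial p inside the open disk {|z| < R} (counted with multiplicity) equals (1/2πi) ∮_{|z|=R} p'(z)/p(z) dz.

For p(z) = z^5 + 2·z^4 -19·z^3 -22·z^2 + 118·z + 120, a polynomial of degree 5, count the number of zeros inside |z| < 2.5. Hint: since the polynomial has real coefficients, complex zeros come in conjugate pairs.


The zeros of p are: -1, -4, -3, (3 + 1i), (3 - 1i).
Their magnitudes are: 1, 4, 3, 3.162, 3.162.
Zeros with |z| < R = 2.5: -1.
Count = 1.
By the argument principle, (1/2πi) ∮_{|z|=R} p'(z)/p(z) dz equals exactly this count.

Number of zeros inside |z| < 2.5: 1.


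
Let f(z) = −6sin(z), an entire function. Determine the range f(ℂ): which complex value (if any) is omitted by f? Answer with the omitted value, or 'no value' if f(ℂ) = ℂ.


Little Picard bounds the complement of f(ℂ) to at most one point.
sin is entire and surjective onto ℂ: for every w ∈ ℂ, sin(ζ) = w has a solution ζ ∈ ℂ (e.g., via the complex inverse arcsin). With ζ = z this gives z = ζ/(1). Then -6·sin(z) takes every value in -6·ℂ = ℂ, and adding 0 is a bijection of ℂ. So f is surjective and omits no value. (Note: only on the real line is sin bounded by [−1, 1].)

Omitted value: no value.


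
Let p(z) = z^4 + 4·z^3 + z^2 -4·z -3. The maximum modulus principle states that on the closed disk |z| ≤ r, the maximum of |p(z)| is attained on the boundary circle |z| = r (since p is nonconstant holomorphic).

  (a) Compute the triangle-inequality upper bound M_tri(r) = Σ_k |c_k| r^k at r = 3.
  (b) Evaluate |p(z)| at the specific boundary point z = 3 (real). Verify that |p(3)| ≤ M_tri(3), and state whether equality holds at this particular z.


Coefficients: c_0 = -3, c_1 = -4, c_2 = 1, c_3 = 4, c_4 = 1. Radius r = 3.
Part (a). Triangle bound: M_tri(r) = Σ_k |c_k| r^k
  = |-3|·3^0 + |-4|·3^1 + |1|·3^2 + |4|·3^3 + |1|·3^4
  = 3 + 12 + 9 + 108 + 81 = 213.
This bounds M(r) := max_{|z|=r} |p(z)| from above; equality holds iff all terms c_k z^k can be made to align in phase at a single z on |z|=r.
Part (b). At z = 3 (real, on the circle |z| = r):
  p(3) = (-3)·3^0 + (-4)·3^1 + (1)·3^2 + (4)·3^3 + (1)·3^4 = 183.
  |p(3)| = 183.
Check: |p(3)| = 183 ≤ 213 = M_tri(3). ✓ Equality does not hold at z = 3 (the coefficients have mixed signs, so the terms do not all align in phase there).

M_tri(3) = 213; |p(3)| = 183; equality at z=3: no.


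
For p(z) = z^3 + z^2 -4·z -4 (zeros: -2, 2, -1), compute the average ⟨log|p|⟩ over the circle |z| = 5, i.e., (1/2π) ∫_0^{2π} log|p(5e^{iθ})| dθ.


Zeros: -2, -1, 2; r = 5.
Inside |z| < r: -2, -1, 2. Outside (|z| ≥ r): ∅.
p(0) = -4, so log|p(0)| = log(4) = 1.3863.
Apply Jensen: I(r) = log|p(0)| + Σ_k log(r/|z_k|), summed over zeros inside |z| < r.
  log(r/|z_k|) for z_k = -2: log(5/2) = 0.9163
  log(r/|z_k|) for z_k = 2: log(5/2) = 0.9163
  log(r/|z_k|) for z_k = -1: log(5/1) = 1.6094
Sum over inside zeros: 3.4420.
I(r) = log|p(0)| + (inside sum) = 1.3863 + 3.4420 = 4.8283.
Closed form (all zeros inside, monic): I(r) = n·log(r) = 3·log(5) = 4.8283. ✓

I(r) ≈ 4.8283.


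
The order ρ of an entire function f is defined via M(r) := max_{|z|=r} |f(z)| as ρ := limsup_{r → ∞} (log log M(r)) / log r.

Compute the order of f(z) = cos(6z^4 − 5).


Write cos(w) = (e^{iw} ± e^{−iw})/(2 or 2i), so |cos(w)| ≤ e^{|w|}. With w = 6z^4 − 5, |w| ≤ 6r^4 + 5 on |z|=r, giving M(r) ≤ e^{6r^4 + 5} and ρ ≤ 4. For the lower bound, choose z on |z|=r with 6z^4 purely imaginary of modulus 6r^4; then |cos(6z^4 − 5)| grows like e^{6r^4}/2, so ρ ≥ 4. Hence ρ = 4.
Therefore ρ = 4.

Order ρ = 4.


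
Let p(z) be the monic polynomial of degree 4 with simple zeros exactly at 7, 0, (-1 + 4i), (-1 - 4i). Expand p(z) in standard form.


The polynomial is p(z) = ∏_{α ∈ S} (z − α), where S = {7, 0, (-1 + 4i), (-1 - 4i)}.
Expanding the product yields: p(z) = z^4 -5·z^3 + 3·z^2 -119·z.
Note conjugate pairs combine to real quadratics: (z − (-1+4i))(z − (-1−4i)) = z² + 2z + 17.
The resulting polynomial has degree 4 and real coefficients as required.

p(z) = z^4 -5·z^3 + 3·z^2 -119·z.


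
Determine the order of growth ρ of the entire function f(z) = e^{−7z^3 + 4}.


|e^{−7z^3 + 4}| = e^{Re(-7·z^3) + 4} ≤ e^{7|z|^3 + 4} = e^{7r^3 + 4} on |z| = r, so ρ ≤ 3. Choosing z on |z|=r so that -7·z^3 is real positive (always possible by picking arg z appropriately) gives |f(z)| = e^{7r^3 + 4}, matching the bound. The additive constant 4 does not affect log log M(r) ~ 3·log r. Hence ρ = 3.
Therefore ρ = 3.

Order ρ = 3.


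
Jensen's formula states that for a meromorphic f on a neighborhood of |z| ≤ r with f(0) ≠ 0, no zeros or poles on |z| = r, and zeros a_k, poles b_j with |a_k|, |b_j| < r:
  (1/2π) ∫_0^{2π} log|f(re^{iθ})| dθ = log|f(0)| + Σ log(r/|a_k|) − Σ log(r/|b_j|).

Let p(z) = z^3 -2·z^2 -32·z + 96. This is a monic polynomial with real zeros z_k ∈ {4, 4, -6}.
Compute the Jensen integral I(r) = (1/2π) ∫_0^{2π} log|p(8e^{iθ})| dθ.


Zeros: -6, 4, 4; r = 8.
Inside |z| < r: -6, 4, 4. Outside (|z| ≥ r): ∅.
p(0) = 96, so log|p(0)| = log(96) = 4.5643.
Apply Jensen: I(r) = log|p(0)| + Σ_k log(r/|z_k|), summed over zeros inside |z| < r.
  log(r/|z_k|) for z_k = 4: log(8/4) = 0.6931
  log(r/|z_k|) for z_k = 4: log(8/4) = 0.6931
  log(r/|z_k|) for z_k = -6: log(8/6) = 0.2877
Sum over inside zeros: 1.6740.
I(r) = log|p(0)| + (inside sum) = 4.5643 + 1.6740 = 6.2383.
Closed form (all zeros inside, monic): I(r) = n·log(r) = 3·log(8) = 6.2383. ✓

I(r) ≈ 6.2383.


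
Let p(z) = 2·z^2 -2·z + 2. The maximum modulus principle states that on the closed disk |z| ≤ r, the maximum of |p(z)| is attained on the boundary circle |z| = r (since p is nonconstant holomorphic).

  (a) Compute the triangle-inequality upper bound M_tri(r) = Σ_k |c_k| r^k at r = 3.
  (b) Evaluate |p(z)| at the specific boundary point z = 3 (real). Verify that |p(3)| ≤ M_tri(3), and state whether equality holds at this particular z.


Coefficients: c_0 = 2, c_1 = -2, c_2 = 2. Radius r = 3.
Part (a). Triangle bound: M_tri(r) = Σ_k |c_k| r^k
  = |2|·3^0 + |-2|·3^1 + |2|·3^2
  = 2 + 6 + 18 = 26.
This bounds M(r) := max_{|z|=r} |p(z)| from above; equality holds iff all terms c_k z^k can be made to align in phase at a single z on |z|=r.
Part (b). At z = 3 (real, on the circle |z| = r):
  p(3) = (2)·3^0 + (-2)·3^1 + (2)·3^2 = 14.
  |p(3)| = 14.
Check: |p(3)| = 14 ≤ 26 = M_tri(3). ✓ Equality does not hold at z = 3 (the coefficients have mixed signs, so the terms do not all align in phase there).

M_tri(3) = 26; |p(3)| = 14; equality at z=3: no.


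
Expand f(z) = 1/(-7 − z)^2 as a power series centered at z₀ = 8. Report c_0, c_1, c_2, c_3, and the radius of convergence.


Let w = z − z₀, so z = z₀ + w.
Then -7 − z = -7 − (z₀ + w) = (-7 − z₀) − w = -15 − w.
f(z) = 1/(-15 − w)^2 = (1/(-15)^2) · (1 − w/(-15))^{−2}.
By the binomial series (1−u)^{−2} = Σ_{n≥0} C(n+1, 1) u^n for |u|<1, with u = w/(-15):
  c_n = C(n+1, 1) / (-15)^(n+2).
  c_0 = 1/(-15)^2 = 1/225.
  c_1 = 2/(-15)^3 = -2/3375.
  c_2 = 3/(-15)^4 = 1/16875.
  c_3 = 4/(-15)^5 = -4/759375.
The series is valid for |w/d| < 1, i.e. |z − z₀| < |d|.
Radius of convergence: R = |-7 − z₀| = |-15| = 15 (distance from z₀ to the singularity z = -7).

c_0 = 1/225, c_1 = -2/3375, c_2 = 1/16875, c_3 = -4/759375; R = 15.


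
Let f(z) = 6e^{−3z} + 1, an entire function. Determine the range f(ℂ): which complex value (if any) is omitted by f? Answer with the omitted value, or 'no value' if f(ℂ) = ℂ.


Little Picard bounds the complement of f(ℂ) to at most one point.
e^{−3z} is never zero on ℂ, so 6·e^{−3z} takes every value in ℂ ∖ {0}. Adding 1 shifts the range to ℂ ∖ {1}. Thus f omits exactly the value 1.

Omitted value: 1.


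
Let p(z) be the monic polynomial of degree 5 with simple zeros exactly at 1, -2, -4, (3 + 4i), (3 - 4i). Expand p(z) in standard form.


The polynomial is p(z) = ∏_{α ∈ S} (z − α), where S = {1, -2, -4, (3 + 4i), (3 - 4i)}.
Expanding the product yields: p(z) = z^5 -z^4 -3·z^3 + 105·z^2 + 98·z -200.
Note conjugate pairs combine to real quadratics: (z − (3+4i))(z − (3−4i)) = z² − 6z + 25.
The resulting polynomial has degree 5 and real coefficients as required.

p(z) = z^5 -z^4 -3·z^3 + 105·z^2 + 98·z -200.


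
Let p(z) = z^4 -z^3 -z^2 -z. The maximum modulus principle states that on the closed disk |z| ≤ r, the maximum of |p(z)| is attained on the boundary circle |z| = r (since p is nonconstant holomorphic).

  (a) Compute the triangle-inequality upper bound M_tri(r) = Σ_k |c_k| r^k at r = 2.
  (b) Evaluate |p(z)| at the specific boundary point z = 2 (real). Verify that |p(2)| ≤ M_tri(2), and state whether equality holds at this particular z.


Coefficients: c_0 = 0, c_1 = -1, c_2 = -1, c_3 = -1, c_4 = 1. Radius r = 2.
Part (a). Triangle bound: M_tri(r) = Σ_k |c_k| r^k
  = |0|·2^0 + |-1|·2^1 + |-1|·2^2 + |-1|·2^3 + |1|·2^4
  = 0 + 2 + 4 + 8 + 16 = 30.
This bounds M(r) := max_{|z|=r} |p(z)| from above; equality holds iff all terms c_k z^k can be made to align in phase at a single z on |z|=r.
Part (b). At z = 2 (real, on the circle |z| = r):
  p(2) = (0)·2^0 + (-1)·2^1 + (-1)·2^2 + (-1)·2^3 + (1)·2^4 = 2.
  |p(2)| = 2.
Check: |p(2)| = 2 ≤ 30 = M_tri(2). ✓ Equality does not hold at z = 2 (the coefficients have mixed signs, so the terms do not all align in phase there).

M_tri(2) = 30; |p(2)| = 2; equality at z=2: no.


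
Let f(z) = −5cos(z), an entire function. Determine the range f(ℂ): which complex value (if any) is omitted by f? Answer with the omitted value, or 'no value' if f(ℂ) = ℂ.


Little Picard bounds the complement of f(ℂ) to at most one point.
cos is entire and surjective onto ℂ: for every w ∈ ℂ, cos(ζ) = w has a solution ζ ∈ ℂ (e.g., via the complex inverse arccos). With ζ = z this gives z = ζ/(1). Then -5·cos(z) takes every value in -5·ℂ = ℂ, and adding 0 is a bijection of ℂ. So f is surjective and omits no value. (Note: only on the real line is cos bounded by [−1, 1].)

Omitted value: no value.


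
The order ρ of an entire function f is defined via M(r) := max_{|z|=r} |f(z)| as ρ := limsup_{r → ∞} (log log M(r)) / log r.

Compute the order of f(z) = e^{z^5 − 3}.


|e^{z^5 − 3}| = e^{Re(1·z^5) + -3} ≤ e^{1|z|^5 + -3} = e^{1r^5 + -3} on |z| = r, so ρ ≤ 5. Choosing z on |z|=r so that 1·z^5 is real positive (always possible by picking arg z appropriately) gives |f(z)| = e^{1r^5 + -3}, matching the bound. The additive constant -3 does not affect log log M(r) ~ 5·log r. Hence ρ = 5.
Therefore ρ = 5.

Order ρ = 5.


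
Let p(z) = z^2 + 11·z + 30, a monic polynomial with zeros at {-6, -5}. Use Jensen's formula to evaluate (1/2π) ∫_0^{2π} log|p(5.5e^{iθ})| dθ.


Zeros: -6, -5; r = 5.5.
Inside |z| < r: -5. Outside (|z| ≥ r): -6.
p(0) = 30, so log|p(0)| = log(30) = 3.4012.
Apply Jensen: I(r) = log|p(0)| + Σ_k log(r/|z_k|), summed over zeros inside |z| < r.
  log(r/|z_k|) for z_k = -5: log(5.5/5) = 0.0953
  Outside zeros (-6) contribute nothing to the Jensen sum.
Sum over inside zeros: 0.0953.
I(r) = log|p(0)| + (inside sum) = 3.4012 + 0.0953 = 3.4965.
Note: since some zeros are outside |z| ≤ r, the simplified n·log(r) form does NOT apply — only the inside zeros contribute.

I(r) ≈ 3.4965.


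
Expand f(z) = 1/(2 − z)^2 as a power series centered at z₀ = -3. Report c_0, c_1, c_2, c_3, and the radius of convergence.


Let w = z − z₀, so z = z₀ + w.
Then 2 − z = 2 − (z₀ + w) = (2 − z₀) − w = 5 − w.
f(z) = 1/(5 − w)^2 = (1/(5)^2) · (1 − w/(5))^{−2}.
By the binomial series (1−u)^{−2} = Σ_{n≥0} C(n+1, 1) u^n for |u|<1, with u = w/(5):
  c_n = C(n+1, 1) / (5)^(n+2).
  c_0 = 1/(5)^2 = 1/25.
  c_1 = 2/(5)^3 = 2/125.
  c_2 = 3/(5)^4 = 3/625.
  c_3 = 4/(5)^5 = 4/3125.
The series is valid for |w/d| < 1, i.e. |z − z₀| < |d|.
Radius of convergence: R = |2 − z₀| = |5| = 5 (distance from z₀ to the singularity z = 2).

c_0 = 1/25, c_1 = 2/125, c_2 = 3/625, c_3 = 4/3125; R = 5.


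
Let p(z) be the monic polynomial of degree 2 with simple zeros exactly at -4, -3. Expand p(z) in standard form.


The polynomial is p(z) = ∏_{α ∈ S} (z − α), where S = {-4, -3}.
Expanding the product yields: p(z) = z^2 + 7·z + 12.
The resulting polynomial has degree 2 and real coefficients as required.

p(z) = z^2 + 7·z + 12.


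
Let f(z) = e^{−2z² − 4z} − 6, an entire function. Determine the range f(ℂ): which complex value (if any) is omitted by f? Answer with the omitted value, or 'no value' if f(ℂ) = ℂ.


Little Picard bounds the complement of f(ℂ) to at most one point.
The exponent g(z) = −2z² − 4z is a nonconstant polynomial, hence surjective onto ℂ. So e^{g(z)} takes every value in {e^w : w ∈ ℂ} = ℂ ∖ {0}. Adding -6 shifts the range to ℂ ∖ {-6}. f omits exactly -6.

Omitted value: -6.


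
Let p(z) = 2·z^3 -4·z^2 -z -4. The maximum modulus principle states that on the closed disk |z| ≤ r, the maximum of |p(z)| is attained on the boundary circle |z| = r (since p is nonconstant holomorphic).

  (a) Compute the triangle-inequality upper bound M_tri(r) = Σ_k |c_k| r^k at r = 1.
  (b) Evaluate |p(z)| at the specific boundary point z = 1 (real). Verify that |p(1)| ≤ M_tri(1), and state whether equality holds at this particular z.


Coefficients: c_0 = -4, c_1 = -1, c_2 = -4, c_3 = 2. Radius r = 1.
Part (a). Triangle bound: M_tri(r) = Σ_k |c_k| r^k
  = |-4|·1^0 + |-1|·1^1 + |-4|·1^2 + |2|·1^3
  = 4 + 1 + 4 + 2 = 11.
This bounds M(r) := max_{|z|=r} |p(z)| from above; equality holds iff all terms c_k z^k can be made to align in phase at a single z on |z|=r.
Part (b). At z = 1 (real, on the circle |z| = r):
  p(1) = (-4)·1^0 + (-1)·1^1 + (-4)·1^2 + (2)·1^3 = -7.
  |p(1)| = 7.
Check: |p(1)| = 7 ≤ 11 = M_tri(1). ✓ Equality does not hold at z = 1 (the coefficients have mixed signs, so the terms do not all align in phase there).

M_tri(1) = 11; |p(1)| = 7; equality at z=1: no.


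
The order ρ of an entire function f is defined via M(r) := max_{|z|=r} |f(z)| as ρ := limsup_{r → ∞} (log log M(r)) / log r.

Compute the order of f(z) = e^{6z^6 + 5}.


|e^{6z^6 + 5}| = e^{Re(6·z^6) + 5} ≤ e^{6|z|^6 + 5} = e^{6r^6 + 5} on |z| = r, so ρ ≤ 6. Choosing z on |z|=r so that 6·z^6 is real positive (always possible by picking arg z appropriately) gives |f(z)| = e^{6r^6 + 5}, matching the bound. The additive constant 5 does not affect log log M(r) ~ 6·log r. Hence ρ = 6.
Therefore ρ = 6.

Order ρ = 6.


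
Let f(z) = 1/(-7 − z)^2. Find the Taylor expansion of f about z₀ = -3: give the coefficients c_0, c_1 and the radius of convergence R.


Let w = z − z₀, so z = z₀ + w.
Then -7 − z = -7 − (z₀ + w) = (-7 − z₀) − w = -4 − w.
f(z) = 1/(-4 − w)^2 = (1/(-4)^2) · (1 − w/(-4))^{−2}.
By the binomial series (1−u)^{−2} = Σ_{n≥0} C(n+1, 1) u^n for |u|<1, with u = w/(-4):
  c_n = C(n+1, 1) / (-4)^(n+2).
  c_0 = 1/(-4)^2 = 1/16.
  c_1 = 2/(-4)^3 = -1/32.
The series is valid for |w/d| < 1, i.e. |z − z₀| < |d|.
Radius of convergence: R = |-7 − z₀| = |-4| = 4 (distance from z₀ to the singularity z = -7).

c_0 = 1/16, c_1 = -1/32; R = 4.


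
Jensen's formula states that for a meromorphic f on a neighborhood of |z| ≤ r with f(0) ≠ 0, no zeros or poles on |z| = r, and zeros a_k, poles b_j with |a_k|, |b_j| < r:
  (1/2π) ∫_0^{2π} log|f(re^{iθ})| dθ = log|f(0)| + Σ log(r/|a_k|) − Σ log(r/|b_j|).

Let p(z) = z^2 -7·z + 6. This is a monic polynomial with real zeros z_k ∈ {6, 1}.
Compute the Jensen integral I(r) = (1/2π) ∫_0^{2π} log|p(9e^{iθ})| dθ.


Zeros: 1, 6; r = 9.
Inside |z| < r: 1, 6. Outside (|z| ≥ r): ∅.
p(0) = 6, so log|p(0)| = log(6) = 1.7918.
Apply Jensen: I(r) = log|p(0)| + Σ_k log(r/|z_k|), summed over zeros inside |z| < r.
  log(r/|z_k|) for z_k = 6: log(9/6) = 0.4055
  log(r/|z_k|) for z_k = 1: log(9/1) = 2.1972
Sum over inside zeros: 2.6027.
I(r) = log|p(0)| + (inside sum) = 1.7918 + 2.6027 = 4.3944.
Closed form (all zeros inside, monic): I(r) = n·log(r) = 2·log(9) = 4.3944. ✓

I(r) ≈ 4.3944.


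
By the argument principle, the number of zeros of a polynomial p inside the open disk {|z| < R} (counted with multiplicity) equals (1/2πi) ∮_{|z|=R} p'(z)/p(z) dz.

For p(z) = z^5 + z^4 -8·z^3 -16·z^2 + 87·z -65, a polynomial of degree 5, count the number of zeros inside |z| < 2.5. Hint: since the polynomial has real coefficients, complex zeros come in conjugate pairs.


The zeros of p are: 1, (-3 + 2i), (-3 - 2i), (2 + 1i), (2 - 1i).
Their magnitudes are: 1, 3.606, 3.606, 2.236, 2.236.
Zeros with |z| < R = 2.5: 1, (2 + 1i), (2 - 1i).
Count = 3.
By the argument principle, (1/2πi) ∮_{|z|=R} p'(z)/p(z) dz equals exactly this count.

Number of zeros inside |z| < 2.5: 3.
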